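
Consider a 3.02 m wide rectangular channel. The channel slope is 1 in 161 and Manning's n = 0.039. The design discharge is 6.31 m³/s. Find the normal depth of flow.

y_n = 1.31 m

Manning's equation rearranged: A R^(2/3) = nQ / (1·√S) = 0.039 × 6.31 / (√0.006211) = 3.123.
At y = 0.942 m: A R^(2/3) = 1.979 — short.
At y = 1.61 m: A R^(2/3) = 4.117 — over.
At y = 1.31 m: A R^(2/3) = 3.123 — matches.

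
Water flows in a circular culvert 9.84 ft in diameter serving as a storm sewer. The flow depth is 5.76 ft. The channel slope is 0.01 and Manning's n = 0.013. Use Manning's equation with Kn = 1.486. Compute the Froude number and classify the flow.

supercritical

For a circular section of diameter D = 9.84 ft at depth y = 5.76 ft, the central angle is θ = 2 arccos(1 − 2y/D) = 3.485 rad. Then A = (D²/8)(θ − sin θ) = 46.25 ft² and P = Dθ/2 = 17.14 ft.
Hydraulic radius R = A/P = 46.25/17.14 = 2.698 ft.
V = (1.486/n) R^(2/3) √S = (1.486/0.013) × 2.698^(2/3) × √0.01 = 22.15 ft/s. Hydraulic depth D_h = A/T = 46.25/9.696 = 4.77 ft.
Froude number Fr = V/√(g·D_h) = 22.15/√(32.2×4.77) = 1.79, which is greater than 1, so the flow is supercritical.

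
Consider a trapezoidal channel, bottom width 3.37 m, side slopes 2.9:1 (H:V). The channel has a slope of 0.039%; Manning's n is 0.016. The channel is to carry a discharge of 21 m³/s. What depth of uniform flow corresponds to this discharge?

Manning's equation rearranged: A R^(2/3) = nQ / (1·√S) = 0.016 × 21 / (√0.00039) = 17.01.
At y = 2.22 m: A R^(2/3) = 25.69 — high.
At y = 1.3 m: A R^(2/3) = 8.119 — low.
At y = 1.84 m: A R^(2/3) = 17 — matches.

y_n = 1.84 m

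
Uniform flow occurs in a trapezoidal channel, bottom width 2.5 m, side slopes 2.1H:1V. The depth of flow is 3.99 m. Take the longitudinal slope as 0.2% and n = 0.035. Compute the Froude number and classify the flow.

subcritical

With bottom width b = 2.5 m and side slope z = 2.1: A = (b + zy)y = (2.5 + 2.1×3.99)×3.99 = 43.41 m²; P = b + 2y√(1+z²) = 2.5 + 2×3.99×2.326 = 21.06 m.
Hydraulic radius R = A/P = 43.41/21.06 = 2.061 m.
V = (1/n) R^(2/3) √S = (1/0.035) × 2.061^(2/3) × √0.002 = 2.069 m/s. Hydraulic depth D_h = A/T = 43.41/19.26 = 2.254 m.
Froude number Fr = V/√(g·D_h) = 2.069/√(9.81×2.254) = 0.44, which is less than 1, so the flow is subcritical.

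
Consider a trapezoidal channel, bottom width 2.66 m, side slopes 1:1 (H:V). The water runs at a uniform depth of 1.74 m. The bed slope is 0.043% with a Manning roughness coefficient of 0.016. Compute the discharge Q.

With bottom width b = 2.66 m and side slope z = 1: A = (b + zy)y = (2.66 + 1×1.74)×1.74 = 7.656 m²; P = b + 2y√(1+z²) = 2.66 + 2×1.74×1.414 = 7.581 m.
Hydraulic radius R = A/P = 7.656/7.581 = 1.01 m.
Manning's equation: Q = (1/n) A R^(2/3) S^(1/2) = (1/0.016) × 7.656 × 1.01^(2/3) × 0.00043^(1/2) = 9.99 m³/s.

Q = 9.99 m³/s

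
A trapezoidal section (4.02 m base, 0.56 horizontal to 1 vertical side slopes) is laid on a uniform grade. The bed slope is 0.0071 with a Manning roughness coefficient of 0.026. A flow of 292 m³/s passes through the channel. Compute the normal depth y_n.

y_n = 6.33 m

Manning's equation rearranged: A R^(2/3) = nQ / (1·√S) = 0.026 × 292 / (√0.0071) = 90.1.
Trying y = 7.19 m: A R^(2/3) = 115.5 — over.
Trying y = 6.33 m: A R^(2/3) = 90.17 — close enough.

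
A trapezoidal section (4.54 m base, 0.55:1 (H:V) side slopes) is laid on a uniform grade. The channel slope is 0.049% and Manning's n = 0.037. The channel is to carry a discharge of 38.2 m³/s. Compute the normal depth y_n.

Manning's equation rearranged: A R^(2/3) = nQ / (1·√S) = 0.037 × 38.2 / (√0.00049) = 63.85.
Trying y = 6.17 m: A R^(2/3) = 93.23 — too large.
Trying y = 5.03 m: A R^(2/3) = 63.92 — matches.

y_n = 5.03 m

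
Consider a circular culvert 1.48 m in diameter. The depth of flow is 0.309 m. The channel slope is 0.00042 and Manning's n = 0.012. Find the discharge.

Q = 0.145 m³/s

For a circular section of diameter D = 1.48 m at depth y = 0.309 m, the central angle is θ = 2 arccos(1 − 2y/D) = 1.898 rad. Then A = (D²/8)(θ − sin θ) = 0.2605 m² and P = Dθ/2 = 1.405 m.
Hydraulic radius R = A/P = 0.2605/1.405 = 0.1854 m.
Manning's equation: Q = (1/n) A R^(2/3) S^(1/2) = (1/0.012) × 0.2605 × 0.1854^(2/3) × 0.00042^(1/2) = 0.145 m³/s.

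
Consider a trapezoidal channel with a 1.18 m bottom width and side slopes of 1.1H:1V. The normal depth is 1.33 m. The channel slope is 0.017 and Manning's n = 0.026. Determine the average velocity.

With bottom width b = 1.18 m and side slope z = 1.1: A = (b + zy)y = (1.18 + 1.1×1.33)×1.33 = 3.515 m²; P = b + 2y√(1+z²) = 1.18 + 2×1.33×1.487 = 5.134 m.
Hydraulic radius R = A/P = 3.515/5.134 = 0.6846 m.
From Manning's equation, V = (1/n) R^(2/3) S^(1/2) = (1/0.026) × 0.6846^(2/3) × 0.017^(1/2) = 3.9 m/s.

V = 3.9 m/s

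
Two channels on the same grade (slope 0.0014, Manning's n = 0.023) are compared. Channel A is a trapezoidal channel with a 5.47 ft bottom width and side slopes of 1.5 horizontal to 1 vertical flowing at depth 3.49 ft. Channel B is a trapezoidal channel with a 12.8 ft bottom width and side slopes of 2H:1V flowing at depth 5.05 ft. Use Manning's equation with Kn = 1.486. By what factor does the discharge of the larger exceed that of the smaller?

4.2

Channel A: With bottom width b = 5.47 ft and side slope z = 1.5: A = (b + zy)y = (5.47 + 1.5×3.49)×3.49 = 37.36 ft²; P = b + 2y√(1+z²) = 5.47 + 2×3.49×1.803 = 18.05 ft. Hydraulic radius R = A/P = 37.36/18.05 = 2.069 ft. Q_A = (1.486/0.023)·37.36·2.069^(2/3)·√0.0014 = 146.7 ft³/s.
Channel B: With bottom width b = 12.8 ft and side slope z = 2: A = (b + zy)y = (12.8 + 2×5.05)×5.05 = 115.6 ft²; P = b + 2y√(1+z²) = 12.8 + 2×5.05×2.236 = 35.38 ft. Hydraulic radius R = A/P = 115.6/35.38 = 3.268 ft. Q_B = (1.486/0.023)·115.6·3.268^(2/3)·√0.0014 = 615.7 ft³/s.
The larger discharge is 615.7 ft³/s and the smaller is 146.7 ft³/s; the ratio is 4.2.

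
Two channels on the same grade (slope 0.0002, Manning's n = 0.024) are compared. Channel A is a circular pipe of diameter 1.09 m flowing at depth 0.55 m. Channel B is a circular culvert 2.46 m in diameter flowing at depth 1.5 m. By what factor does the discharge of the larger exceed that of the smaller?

Channel A: For a circular section of diameter D = 1.09 m at depth y = 0.55 m, the central angle is θ = 2 arccos(1 − 2y/D) = 3.16 rad. Then A = (D²/8)(θ − sin θ) = 0.472 m² and P = Dθ/2 = 1.722 m. Hydraulic radius R = A/P = 0.472/1.722 = 0.2741 m. Q_A = (1/0.024)·0.472·0.2741^(2/3)·√0.0002 = 0.1174 m³/s.
Channel B: For a circular section of diameter D = 2.46 m at depth y = 1.5 m, the central angle is θ = 2 arccos(1 − 2y/D) = 3.584 rad. Then A = (D²/8)(θ − sin θ) = 3.035 m² and P = Dθ/2 = 4.409 m. Hydraulic radius R = A/P = 3.035/4.409 = 0.6885 m. Q_B = (1/0.024)·3.035·0.6885^(2/3)·√0.0002 = 1.395 m³/s.
The larger discharge is 1.395 m³/s and the smaller is 0.1174 m³/s; the ratio is 11.9.

11.9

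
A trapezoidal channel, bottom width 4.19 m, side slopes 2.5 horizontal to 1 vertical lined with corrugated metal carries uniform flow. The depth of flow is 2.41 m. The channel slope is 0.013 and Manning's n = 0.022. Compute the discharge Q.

Q = 162 m³/s

With bottom width b = 4.19 m and side slope z = 2.5: A = (b + zy)y = (4.19 + 2.5×2.41)×2.41 = 24.62 m²; P = b + 2y√(1+z²) = 4.19 + 2×2.41×2.693 = 17.17 m.
Hydraulic radius R = A/P = 24.62/17.17 = 1.434 m.
Manning's equation: Q = (1/n) A R^(2/3) S^(1/2) = (1/0.022) × 24.62 × 1.434^(2/3) × 0.013^(1/2) = 162 m³/s.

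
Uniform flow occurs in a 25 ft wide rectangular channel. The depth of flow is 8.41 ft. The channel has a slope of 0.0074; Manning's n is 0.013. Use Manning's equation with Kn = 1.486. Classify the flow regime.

supercritical

Flow area A = b·y = 25 × 8.41 = 210.2 ft². Wetted perimeter P = b + 2y = 25 + 2×8.41 = 41.82 ft.
Hydraulic radius R = A/P = 210.2/41.82 = 5.027 ft.
V = (1.486/n) R^(2/3) √S = (1.486/0.013) × 5.027^(2/3) × √0.0074 = 28.86 ft/s. Hydraulic depth D_h = A/T = 210.2/25 = 8.41 ft.
Froude number Fr = V/√(g·D_h) = 28.86/√(32.2×8.41) = 1.75, which is greater than 1, so the flow is supercritical.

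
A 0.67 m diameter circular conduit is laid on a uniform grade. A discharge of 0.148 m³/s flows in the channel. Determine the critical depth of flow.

At critical depth, Q² T / (g A³) = 1, i.e. A³/T = Q²/g = 0.148²/9.81 = 0.002233.
Trying y = 0.268 m: A³/T = 0.003479 — over.
Trying y = 0.19 m: A³/T = 0.0009215 — short.
Trying y = 0.239 m: A³/T = 0.002239 — close enough.

y_c = 0.239 m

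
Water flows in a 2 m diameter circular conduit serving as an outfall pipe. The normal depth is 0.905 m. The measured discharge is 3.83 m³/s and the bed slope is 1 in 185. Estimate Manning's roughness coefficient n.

n = 0.016

For a circular section of diameter D = 2 m at depth y = 0.905 m, the central angle is θ = 2 arccos(1 − 2y/D) = 2.951 rad. Then A = (D²/8)(θ − sin θ) = 1.381 m² and P = Dθ/2 = 2.951 m.
Hydraulic radius R = A/P = 1.381/2.951 = 0.468 m.
Rearranging Manning's equation: n = (1/Q) A R^(2/3) S^(1/2) = (1/3.83) × 1.381 × 0.468^(2/3) × √0.005405 = 0.016.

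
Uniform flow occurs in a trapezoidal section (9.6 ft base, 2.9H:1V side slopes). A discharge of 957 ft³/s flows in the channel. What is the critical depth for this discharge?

y_c = 4.45 ft

At critical depth, Q² T / (g A³) = 1, i.e. A³/T = Q²/g = 957²/32.2 = 28440.
At y = 3.54 ft: A³/T = 11540 — low.
At y = 5.57 ft: A³/T = 70430 — high.
At y = 4.45 ft: A³/T = 28370 — matches.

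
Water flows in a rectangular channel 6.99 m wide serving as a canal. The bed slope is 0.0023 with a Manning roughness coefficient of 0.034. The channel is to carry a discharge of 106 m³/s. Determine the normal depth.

y_n = 6.27 m

Manning's equation rearranged: A R^(2/3) = nQ / (1·√S) = 0.034 × 106 / (√0.0023) = 75.15.
Try y = 5.43 m: A R^(2/3) = 62.76 — too small.
Try y = 7.87 m: A R^(2/3) = 99.16 — too large.
Try y = 6.27 m: A R^(2/3) = 75.12 — matches.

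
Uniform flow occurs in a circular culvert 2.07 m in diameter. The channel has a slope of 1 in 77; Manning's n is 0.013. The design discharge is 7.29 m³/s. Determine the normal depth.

y_n = 0.889 m

Manning's equation rearranged: A R^(2/3) = nQ / (1·√S) = 0.013 × 7.29 / (√0.01299) = 0.8316.
Trying y = 0.683 m: A R^(2/3) = 0.51 — too small.
Trying y = 1.01 m: A R^(2/3) = 1.04 — too large.
Trying y = 0.889 m: A R^(2/3) = 0.8315 — close enough.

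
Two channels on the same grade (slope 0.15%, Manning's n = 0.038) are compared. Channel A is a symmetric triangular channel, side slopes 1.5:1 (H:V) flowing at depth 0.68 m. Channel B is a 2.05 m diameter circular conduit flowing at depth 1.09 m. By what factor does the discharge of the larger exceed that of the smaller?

Channel A: For a triangular section with side slope z = 1.5: A = zy² = 1.5×0.68² = 0.6936 m²; P = 2y√(1+z²) = 2×0.68×1.803 = 2.452 m. Hydraulic radius R = A/P = 0.6936/2.452 = 0.2829 m. Q_A = (1/0.038)·0.6936·0.2829^(2/3)·√0.0015 = 0.3046 m³/s.
Channel B: For a circular section of diameter D = 2.05 m at depth y = 1.09 m, the central angle is θ = 2 arccos(1 − 2y/D) = 3.269 rad. Then A = (D²/8)(θ − sin θ) = 1.783 m² and P = Dθ/2 = 3.35 m. Hydraulic radius R = A/P = 1.783/3.35 = 0.5323 m. Q_B = (1/0.038)·1.783·0.5323^(2/3)·√0.0015 = 1.194 m³/s.
The larger discharge is 1.194 m³/s and the smaller is 0.3046 m³/s; the ratio is 3.92.

3.92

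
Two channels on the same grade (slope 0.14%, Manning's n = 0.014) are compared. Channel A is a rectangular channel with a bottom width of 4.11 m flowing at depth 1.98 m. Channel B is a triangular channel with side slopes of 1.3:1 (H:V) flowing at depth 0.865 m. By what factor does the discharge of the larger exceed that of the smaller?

17.2

Channel A: Flow area A = b·y = 4.11 × 1.98 = 8.138 m². Wetted perimeter P = b + 2y = 4.11 + 2×1.98 = 8.07 m. Hydraulic radius R = A/P = 8.138/8.07 = 1.008 m. Q_A = (1/0.014)·8.138·1.008^(2/3)·√0.0014 = 21.87 m³/s.
Channel B: For a triangular section with side slope z = 1.3: A = zy² = 1.3×0.865² = 0.9727 m²; P = 2y√(1+z²) = 2×0.865×1.64 = 2.837 m. Hydraulic radius R = A/P = 0.9727/2.837 = 0.3428 m. Q_B = (1/0.014)·0.9727·0.3428^(2/3)·√0.0014 = 1.273 m³/s.
The larger discharge is 21.87 m³/s and the smaller is 1.273 m³/s; the ratio is 17.2.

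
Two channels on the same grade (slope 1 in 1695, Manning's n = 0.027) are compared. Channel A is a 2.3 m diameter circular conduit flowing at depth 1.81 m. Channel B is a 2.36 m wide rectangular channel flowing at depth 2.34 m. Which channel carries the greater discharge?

Channel A: For a circular section of diameter D = 2.3 m at depth y = 1.81 m, the central angle is θ = 2 arccos(1 − 2y/D) = 4.364 rad. Then A = (D²/8)(θ − sin θ) = 3.507 m² and P = Dθ/2 = 5.019 m. Hydraulic radius R = A/P = 3.507/5.019 = 0.6988 m. Q_A = (1/0.027)·3.507·0.6988^(2/3)·√0.00059 = 2.485 m³/s.
Channel B: Flow area A = b·y = 2.36 × 2.34 = 5.522 m². Wetted perimeter P = b + 2y = 2.36 + 2×2.34 = 7.04 m. Hydraulic radius R = A/P = 5.522/7.04 = 0.7844 m. Q_B = (1/0.027)·5.522·0.7844^(2/3)·√0.00059 = 4.226 m³/s.
Q_A = 2.485 m³/s vs Q_B = 4.226 m³/s, so channel B carries more.

channel B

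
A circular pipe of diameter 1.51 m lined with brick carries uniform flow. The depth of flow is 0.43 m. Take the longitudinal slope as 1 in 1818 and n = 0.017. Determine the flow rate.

For a circular section of diameter D = 1.51 m at depth y = 0.43 m, the central angle is θ = 2 arccos(1 − 2y/D) = 2.252 rad. Then A = (D²/8)(θ − sin θ) = 0.4203 m² and P = Dθ/2 = 1.7 m.
Hydraulic radius R = A/P = 0.4203/1.7 = 0.2472 m.
Manning's equation: Q = (1/n) A R^(2/3) S^(1/2) = (1/0.017) × 0.4203 × 0.2472^(2/3) × 0.0005501^(1/2) = 0.228 m³/s.

Q = 0.228 m³/s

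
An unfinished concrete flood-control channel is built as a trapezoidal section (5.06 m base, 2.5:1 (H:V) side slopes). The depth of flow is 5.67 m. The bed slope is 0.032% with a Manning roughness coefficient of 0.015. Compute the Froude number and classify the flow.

subcritical

With bottom width b = 5.06 m and side slope z = 2.5: A = (b + zy)y = (5.06 + 2.5×5.67)×5.67 = 109.1 m²; P = b + 2y√(1+z²) = 5.06 + 2×5.67×2.693 = 35.59 m.
Hydraulic radius R = A/P = 109.1/35.59 = 3.064 m.
V = (1/n) R^(2/3) √S = (1/0.015) × 3.064^(2/3) × √0.00032 = 2.516 m/s. Hydraulic depth D_h = A/T = 109.1/33.41 = 3.264 m.
Froude number Fr = V/√(g·D_h) = 2.516/√(9.81×3.264) = 0.445, which is less than 1, so the flow is subcritical.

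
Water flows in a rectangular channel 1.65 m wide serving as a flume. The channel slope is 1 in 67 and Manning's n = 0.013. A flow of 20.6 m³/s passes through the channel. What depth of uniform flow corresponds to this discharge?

Manning's equation rearranged: A R^(2/3) = nQ / (1·√S) = 0.013 × 20.6 / (√0.01493) = 2.192.
At y = 1.47 m: A R^(2/3) = 1.585 — too small.
At y = 1.92 m: A R^(2/3) = 2.196 — matches.

y_n = 1.92 m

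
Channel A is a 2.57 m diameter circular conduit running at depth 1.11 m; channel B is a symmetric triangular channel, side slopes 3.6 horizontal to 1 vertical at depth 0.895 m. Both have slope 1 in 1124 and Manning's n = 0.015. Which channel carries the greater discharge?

channel B

Channel A: For a circular section of diameter D = 2.57 m at depth y = 1.11 m, the central angle is θ = 2 arccos(1 − 2y/D) = 2.868 rad. Then A = (D²/8)(θ − sin θ) = 2.145 m² and P = Dθ/2 = 3.686 m. Hydraulic radius R = A/P = 2.145/3.686 = 0.5821 m. Q_A = (1/0.015)·2.145·0.5821^(2/3)·√0.0008897 = 2.974 m³/s.
Channel B: For a triangular section with side slope z = 3.6: A = zy² = 3.6×0.895² = 2.884 m²; P = 2y√(1+z²) = 2×0.895×3.736 = 6.688 m. Hydraulic radius R = A/P = 2.884/6.688 = 0.4312 m. Q_B = (1/0.015)·2.884·0.4312^(2/3)·√0.0008897 = 3.273 m³/s.
Q_A = 2.974 m³/s vs Q_B = 3.273 m³/s, so channel B carries more.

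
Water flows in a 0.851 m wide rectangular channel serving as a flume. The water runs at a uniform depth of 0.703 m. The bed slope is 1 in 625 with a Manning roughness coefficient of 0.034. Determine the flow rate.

Q = 0.29 m³/s

Flow area A = b·y = 0.851 × 0.703 = 0.5983 m². Wetted perimeter P = b + 2y = 0.851 + 2×0.703 = 2.257 m.
Hydraulic radius R = A/P = 0.5983/2.257 = 0.2651 m.
Manning's equation: Q = (1/n) A R^(2/3) S^(1/2) = (1/0.034) × 0.5983 × 0.2651^(2/3) × 0.0016^(1/2) = 0.29 m³/s.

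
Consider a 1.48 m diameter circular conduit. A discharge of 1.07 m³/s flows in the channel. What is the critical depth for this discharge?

y_c = 0.527 m

At critical depth, Q² T / (g A³) = 1, i.e. A³/T = Q²/g = 1.07²/9.81 = 0.1167.
Try y = 0.455 m: A³/T = 0.06629 — low.
Try y = 0.674 m: A³/T = 0.3009 — high.
Try y = 0.527 m: A³/T = 0.117 — close enough.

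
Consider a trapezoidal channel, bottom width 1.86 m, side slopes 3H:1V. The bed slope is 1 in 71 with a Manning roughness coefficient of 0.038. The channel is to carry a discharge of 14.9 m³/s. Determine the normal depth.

y_n = 1.16 m

Manning's equation rearranged: A R^(2/3) = nQ / (1·√S) = 0.038 × 14.9 / (√0.01408) = 4.771.
Try y = 1.41 m: A R^(2/3) = 7.38 — too large.
Try y = 1.16 m: A R^(2/3) = 4.76 — matches.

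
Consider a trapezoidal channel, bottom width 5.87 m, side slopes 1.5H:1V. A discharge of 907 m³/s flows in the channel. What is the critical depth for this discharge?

At critical depth, Q² T / (g A³) = 1, i.e. A³/T = Q²/g = 907²/9.81 = 83860.
Trying y = 9.07 m: A³/T = 166600 — high.
Trying y = 5.67 m: A³/T = 23670 — low.
Trying y = 7.71 m: A³/T = 83760 — close enough.

y_c = 7.71 m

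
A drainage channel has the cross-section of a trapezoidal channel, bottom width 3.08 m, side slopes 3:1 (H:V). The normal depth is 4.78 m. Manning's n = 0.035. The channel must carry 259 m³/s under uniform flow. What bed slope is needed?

With bottom width b = 3.08 m and side slope z = 3: A = (b + zy)y = (3.08 + 3×4.78)×4.78 = 83.27 m²; P = b + 2y√(1+z²) = 3.08 + 2×4.78×3.162 = 33.31 m.
Hydraulic radius R = A/P = 83.27/33.31 = 2.5 m.
From Manning's equation, S = [nQ / (1 A R^(2/3))]² = [0.035 × 259 / (1 × 83.27 × 2.5^(2/3))]² = 0.00349.

S = 0.00349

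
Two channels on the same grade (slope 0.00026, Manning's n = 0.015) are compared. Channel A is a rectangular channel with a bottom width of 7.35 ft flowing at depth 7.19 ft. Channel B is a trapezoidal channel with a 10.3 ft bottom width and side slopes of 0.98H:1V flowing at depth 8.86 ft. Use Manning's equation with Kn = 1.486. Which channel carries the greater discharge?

channel B

Channel A: Flow area A = b·y = 7.35 × 7.19 = 52.85 ft². Wetted perimeter P = b + 2y = 7.35 + 2×7.19 = 21.73 ft. Hydraulic radius R = A/P = 52.85/21.73 = 2.432 ft. Q_A = (1.486/0.015)·52.85·2.432^(2/3)·√0.00026 = 152.7 ft³/s.
Channel B: With bottom width b = 10.3 ft and side slope z = 0.98: A = (b + zy)y = (10.3 + 0.98×8.86)×8.86 = 168.2 ft²; P = b + 2y√(1+z²) = 10.3 + 2×8.86×1.4 = 35.11 ft. Hydraulic radius R = A/P = 168.2/35.11 = 4.79 ft. Q_B = (1.486/0.015)·168.2·4.79^(2/3)·√0.00026 = 763.4 ft³/s.
Q_A = 152.7 ft³/s vs Q_B = 763.4 ft³/s, so channel B carries more.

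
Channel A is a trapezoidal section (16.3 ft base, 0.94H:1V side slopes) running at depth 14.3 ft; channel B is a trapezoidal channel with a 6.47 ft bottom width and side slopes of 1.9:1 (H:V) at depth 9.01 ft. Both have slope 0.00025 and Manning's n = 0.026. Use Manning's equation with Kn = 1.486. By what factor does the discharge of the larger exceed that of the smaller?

Channel A: With bottom width b = 16.3 ft and side slope z = 0.94: A = (b + zy)y = (16.3 + 0.94×14.3)×14.3 = 425.3 ft²; P = b + 2y√(1+z²) = 16.3 + 2×14.3×1.372 = 55.55 ft. Hydraulic radius R = A/P = 425.3/55.55 = 7.656 ft. Q_A = (1.486/0.026)·425.3·7.656^(2/3)·√0.00025 = 1493 ft³/s.
Channel B: With bottom width b = 6.47 ft and side slope z = 1.9: A = (b + zy)y = (6.47 + 1.9×9.01)×9.01 = 212.5 ft²; P = b + 2y√(1+z²) = 6.47 + 2×9.01×2.147 = 45.16 ft. Hydraulic radius R = A/P = 212.5/45.16 = 4.706 ft. Q_B = (1.486/0.026)·212.5·4.706^(2/3)·√0.00025 = 539.4 ft³/s.
The larger discharge is 1493 ft³/s and the smaller is 539.4 ft³/s; the ratio is 2.77.

2.77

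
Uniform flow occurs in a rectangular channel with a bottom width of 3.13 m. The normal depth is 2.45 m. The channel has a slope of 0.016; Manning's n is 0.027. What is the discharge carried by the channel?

Q = 34.8 m³/s

Flow area A = b·y = 3.13 × 2.45 = 7.668 m². Wetted perimeter P = b + 2y = 3.13 + 2×2.45 = 8.03 m.
Hydraulic radius R = A/P = 7.668/8.03 = 0.955 m.
Manning's equation: Q = (1/n) A R^(2/3) S^(1/2) = (1/0.027) × 7.668 × 0.955^(2/3) × 0.016^(1/2) = 34.8 m³/s.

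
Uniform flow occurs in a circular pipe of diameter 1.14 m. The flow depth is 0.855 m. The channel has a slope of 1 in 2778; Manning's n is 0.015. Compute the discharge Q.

For a circular section of diameter D = 1.14 m at depth y = 0.855 m, the central angle is θ = 2 arccos(1 − 2y/D) = 4.189 rad. Then A = (D²/8)(θ − sin θ) = 0.8212 m² and P = Dθ/2 = 2.388 m.
Hydraulic radius R = A/P = 0.8212/2.388 = 0.3439 m.
Manning's equation: Q = (1/n) A R^(2/3) S^(1/2) = (1/0.015) × 0.8212 × 0.3439^(2/3) × 0.00036^(1/2) = 0.51 m³/s.

Q = 0.51 m³/s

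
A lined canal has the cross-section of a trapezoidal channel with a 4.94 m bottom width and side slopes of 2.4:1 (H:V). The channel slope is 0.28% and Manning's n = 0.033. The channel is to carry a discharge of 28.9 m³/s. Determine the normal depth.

y_n = 1.78 m

Manning's equation rearranged: A R^(2/3) = nQ / (1·√S) = 0.033 × 28.9 / (√0.0028) = 18.02.
Try y = 2.02 m: A R^(2/3) = 23.31 — too large.
Try y = 1.78 m: A R^(2/3) = 18.05 — close enough.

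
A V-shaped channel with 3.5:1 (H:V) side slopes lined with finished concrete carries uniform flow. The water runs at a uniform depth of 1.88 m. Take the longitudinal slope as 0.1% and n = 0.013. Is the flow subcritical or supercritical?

subcritical

For a triangular section with side slope z = 3.5: A = zy² = 3.5×1.88² = 12.37 m²; P = 2y√(1+z²) = 2×1.88×3.64 = 13.69 m.
Hydraulic radius R = A/P = 12.37/13.69 = 0.9038 m.
V = (1/n) R^(2/3) √S = (1/0.013) × 0.9038^(2/3) × √0.001 = 2.274 m/s. Hydraulic depth D_h = A/T = 12.37/13.16 = 0.94 m.
Froude number Fr = V/√(g·D_h) = 2.274/√(9.81×0.94) = 0.749, which is less than 1, so the flow is subcritical.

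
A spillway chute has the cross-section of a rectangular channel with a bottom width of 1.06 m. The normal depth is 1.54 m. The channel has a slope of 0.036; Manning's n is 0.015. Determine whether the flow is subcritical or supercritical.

supercritical

Flow area A = b·y = 1.06 × 1.54 = 1.632 m². Wetted perimeter P = b + 2y = 1.06 + 2×1.54 = 4.14 m.
Hydraulic radius R = A/P = 1.632/4.14 = 0.3943 m.
V = (1/n) R^(2/3) √S = (1/0.015) × 0.3943^(2/3) × √0.036 = 6.802 m/s. Hydraulic depth D_h = A/T = 1.632/1.06 = 1.54 m.
Froude number Fr = V/√(g·D_h) = 6.802/√(9.81×1.54) = 1.75, which is greater than 1, so the flow is supercritical.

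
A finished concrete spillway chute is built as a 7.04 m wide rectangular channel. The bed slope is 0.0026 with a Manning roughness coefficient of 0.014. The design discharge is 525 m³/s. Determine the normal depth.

y_n = 10.7 m

Manning's equation rearranged: A R^(2/3) = nQ / (1·√S) = 0.014 × 525 / (√0.0026) = 144.1.
Trying y = 13.6 m: A R^(2/3) = 190 — over.
Trying y = 7.96 m: A R^(2/3) = 101.6 — short.
Trying y = 10.7 m: A R^(2/3) = 144.2 — close enough.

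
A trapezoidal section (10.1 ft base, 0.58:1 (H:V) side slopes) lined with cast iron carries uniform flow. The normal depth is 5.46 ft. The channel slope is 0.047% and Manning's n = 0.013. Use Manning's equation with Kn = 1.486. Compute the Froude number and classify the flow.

subcritical

With bottom width b = 10.1 ft and side slope z = 0.58: A = (b + zy)y = (10.1 + 0.58×5.46)×5.46 = 72.44 ft²; P = b + 2y√(1+z²) = 10.1 + 2×5.46×1.156 = 22.72 ft.
Hydraulic radius R = A/P = 72.44/22.72 = 3.188 ft.
V = (1.486/n) R^(2/3) √S = (1.486/0.013) × 3.188^(2/3) × √0.00047 = 5.368 ft/s. Hydraulic depth D_h = A/T = 72.44/16.43 = 4.408 ft.
Froude number Fr = V/√(g·D_h) = 5.368/√(32.2×4.408) = 0.451, which is less than 1, so the flow is subcritical.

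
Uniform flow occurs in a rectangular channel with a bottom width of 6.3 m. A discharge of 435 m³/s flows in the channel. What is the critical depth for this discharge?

For a rectangular channel, critical depth y_c = (q²/g)^(1/3) where q = Q/b = 435/6.3 = 69.05 m²/s.
So y_c = (69.05²/9.81)^(1/3) = 7.86 m.

y_c = 7.86 m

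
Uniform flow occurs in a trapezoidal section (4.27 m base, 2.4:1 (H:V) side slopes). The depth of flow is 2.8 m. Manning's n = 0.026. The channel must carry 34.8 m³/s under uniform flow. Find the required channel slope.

With bottom width b = 4.27 m and side slope z = 2.4: A = (b + zy)y = (4.27 + 2.4×2.8)×2.8 = 30.77 m²; P = b + 2y√(1+z²) = 4.27 + 2×2.8×2.6 = 18.83 m.
Hydraulic radius R = A/P = 30.77/18.83 = 1.634 m.
From Manning's equation, S = [nQ / (1 A R^(2/3))]² = [0.026 × 34.8 / (1 × 30.77 × 1.634^(2/3))]² = 0.000449.

S = 0.000449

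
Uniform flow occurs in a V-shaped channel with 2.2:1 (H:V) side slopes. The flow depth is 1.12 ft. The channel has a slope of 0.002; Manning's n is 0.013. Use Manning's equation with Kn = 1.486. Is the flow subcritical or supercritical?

For a triangular section with side slope z = 2.2: A = zy² = 2.2×1.12² = 2.76 ft²; P = 2y√(1+z²) = 2×1.12×2.417 = 5.413 ft.
Hydraulic radius R = A/P = 2.76/5.413 = 0.5098 ft.
V = (1.486/n) R^(2/3) √S = (1.486/0.013) × 0.5098^(2/3) × √0.002 = 3.262 ft/s. Hydraulic depth D_h = A/T = 2.76/4.928 = 0.56 ft.
Froude number Fr = V/√(g·D_h) = 3.262/√(32.2×0.56) = 0.768, which is less than 1, so the flow is subcritical.

subcritical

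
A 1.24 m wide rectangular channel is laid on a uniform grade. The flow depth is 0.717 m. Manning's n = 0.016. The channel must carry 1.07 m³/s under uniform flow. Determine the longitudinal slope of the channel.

Flow area A = b·y = 1.24 × 0.717 = 0.8891 m². Wetted perimeter P = b + 2y = 1.24 + 2×0.717 = 2.674 m.
Hydraulic radius R = A/P = 0.8891/2.674 = 0.3325 m.
From Manning's equation, S = [nQ / (1 A R^(2/3))]² = [0.016 × 1.07 / (1 × 0.8891 × 0.3325^(2/3))]² = 0.00161.

S = 0.00161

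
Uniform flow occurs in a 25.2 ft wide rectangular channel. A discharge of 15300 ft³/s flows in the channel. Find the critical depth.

y_c = 22.5 ft

For a rectangular channel, critical depth y_c = (q²/g)^(1/3) where q = Q/b = 15300/25.2 = 607.1 ft²/s.
So y_c = (607.1²/32.2)^(1/3) = 22.5 ft.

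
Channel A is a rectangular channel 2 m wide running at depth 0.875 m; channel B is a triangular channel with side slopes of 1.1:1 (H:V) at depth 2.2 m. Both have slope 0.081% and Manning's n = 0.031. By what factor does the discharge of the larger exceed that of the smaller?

Channel A: Flow area A = b·y = 2 × 0.875 = 1.75 m². Wetted perimeter P = b + 2y = 2 + 2×0.875 = 3.75 m. Hydraulic radius R = A/P = 1.75/3.75 = 0.4667 m. Q_A = (1/0.031)·1.75·0.4667^(2/3)·√0.00081 = 0.9666 m³/s.
Channel B: For a triangular section with side slope z = 1.1: A = zy² = 1.1×2.2² = 5.324 m²; P = 2y√(1+z²) = 2×2.2×1.487 = 6.541 m. Hydraulic radius R = A/P = 5.324/6.541 = 0.8139 m. Q_B = (1/0.031)·5.324·0.8139^(2/3)·√0.00081 = 4.261 m³/s.
The larger discharge is 4.261 m³/s and the smaller is 0.9666 m³/s; the ratio is 4.41.

4.41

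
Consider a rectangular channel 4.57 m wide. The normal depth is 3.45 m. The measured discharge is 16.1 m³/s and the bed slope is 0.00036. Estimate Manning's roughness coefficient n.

n = 0.023

Flow area A = b·y = 4.57 × 3.45 = 15.77 m². Wetted perimeter P = b + 2y = 4.57 + 2×3.45 = 11.47 m.
Hydraulic radius R = A/P = 15.77/11.47 = 1.375 m.
Rearranging Manning's equation: n = (1/Q) A R^(2/3) S^(1/2) = (1/16.1) × 15.77 × 1.375^(2/3) × √0.00036 = 0.023.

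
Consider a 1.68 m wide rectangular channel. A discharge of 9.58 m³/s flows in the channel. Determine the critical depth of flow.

y_c = 1.49 m

For a rectangular channel, critical depth y_c = (q²/g)^(1/3) where q = Q/b = 9.58/1.68 = 5.702 m²/s.
So y_c = (5.702²/9.81)^(1/3) = 1.49 m.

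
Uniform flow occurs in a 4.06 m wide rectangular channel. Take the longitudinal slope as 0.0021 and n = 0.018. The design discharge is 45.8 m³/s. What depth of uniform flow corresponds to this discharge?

Manning's equation rearranged: A R^(2/3) = nQ / (1·√S) = 0.018 × 45.8 / (√0.0021) = 17.99.
Trying y = 2.97 m: A R^(2/3) = 13.66 — too small.
Trying y = 3.7 m: A R^(2/3) = 17.99 — ≈ 17.99.

y_n = 3.7 m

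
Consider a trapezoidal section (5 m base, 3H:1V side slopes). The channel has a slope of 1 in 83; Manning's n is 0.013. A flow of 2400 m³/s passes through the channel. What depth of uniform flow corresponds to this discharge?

Manning's equation rearranged: A R^(2/3) = nQ / (1·√S) = 0.013 × 2400 / (√0.01205) = 284.2.
Trying y = 7.29 m: A R^(2/3) = 479.7 — too large.
Trying y = 4.14 m: A R^(2/3) = 126.1 — too small.
Trying y = 5.86 m: A R^(2/3) = 284.1 — matches.

y_n = 5.86 m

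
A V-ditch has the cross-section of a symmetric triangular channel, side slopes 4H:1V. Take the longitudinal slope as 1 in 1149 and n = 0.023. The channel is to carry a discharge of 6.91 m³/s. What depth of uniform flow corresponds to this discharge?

y_n = 1.34 m

Manning's equation rearranged: A R^(2/3) = nQ / (1·√S) = 0.023 × 6.91 / (√0.0008703) = 5.387.
Trying y = 1.62 m: A R^(2/3) = 8.939 — over.
Trying y = 1.05 m: A R^(2/3) = 2.813 — short.
Trying y = 1.34 m: A R^(2/3) = 5.389 — matches.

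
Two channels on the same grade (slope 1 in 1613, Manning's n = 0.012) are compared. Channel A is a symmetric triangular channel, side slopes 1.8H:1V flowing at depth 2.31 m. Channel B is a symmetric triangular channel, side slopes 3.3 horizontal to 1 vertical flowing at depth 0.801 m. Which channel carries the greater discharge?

Channel A: For a triangular section with side slope z = 1.8: A = zy² = 1.8×2.31² = 9.605 m²; P = 2y√(1+z²) = 2×2.31×2.059 = 9.513 m. Hydraulic radius R = A/P = 9.605/9.513 = 1.01 m. Q_A = (1/0.012)·9.605·1.01^(2/3)·√0.00062 = 20.06 m³/s.
Channel B: For a triangular section with side slope z = 3.3: A = zy² = 3.3×0.801² = 2.117 m²; P = 2y√(1+z²) = 2×0.801×3.448 = 5.524 m. Hydraulic radius R = A/P = 2.117/5.524 = 0.3833 m. Q_B = (1/0.012)·2.117·0.3833^(2/3)·√0.00062 = 2.318 m³/s.
Q_A = 20.06 m³/s vs Q_B = 2.318 m³/s, so channel A carries more.

channel A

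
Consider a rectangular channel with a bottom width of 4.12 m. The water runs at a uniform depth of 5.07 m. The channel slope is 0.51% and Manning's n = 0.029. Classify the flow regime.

subcritical

Flow area A = b·y = 4.12 × 5.07 = 20.89 m². Wetted perimeter P = b + 2y = 4.12 + 2×5.07 = 14.26 m.
Hydraulic radius R = A/P = 20.89/14.26 = 1.465 m.
V = (1/n) R^(2/3) √S = (1/0.029) × 1.465^(2/3) × √0.0051 = 3.176 m/s. Hydraulic depth D_h = A/T = 20.89/4.12 = 5.07 m.
Froude number Fr = V/√(g·D_h) = 3.176/√(9.81×5.07) = 0.45, which is less than 1, so the flow is subcritical.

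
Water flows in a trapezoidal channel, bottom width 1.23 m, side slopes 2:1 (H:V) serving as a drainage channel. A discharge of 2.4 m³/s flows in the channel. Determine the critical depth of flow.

y_c = 0.544 m

At critical depth, Q² T / (g A³) = 1, i.e. A³/T = Q²/g = 2.4²/9.81 = 0.5872.
At y = 0.606 m: A³/T = 0.8869 — high.
At y = 0.441 m: A³/T = 0.2699 — low.
At y = 0.544 m: A³/T = 0.5887 — close enough.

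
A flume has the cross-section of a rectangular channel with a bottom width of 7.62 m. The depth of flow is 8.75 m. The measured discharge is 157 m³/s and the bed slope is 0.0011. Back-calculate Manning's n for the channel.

n = 0.027

Flow area A = b·y = 7.62 × 8.75 = 66.67 m². Wetted perimeter P = b + 2y = 7.62 + 2×8.75 = 25.12 m.
Hydraulic radius R = A/P = 66.67/25.12 = 2.654 m.
Rearranging Manning's equation: n = (1/Q) A R^(2/3) S^(1/2) = (1/157) × 66.67 × 2.654^(2/3) × √0.0011 = 0.027.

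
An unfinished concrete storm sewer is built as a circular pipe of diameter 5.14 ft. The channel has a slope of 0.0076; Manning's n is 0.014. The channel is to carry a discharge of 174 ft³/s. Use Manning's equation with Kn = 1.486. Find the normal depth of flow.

Manning's equation rearranged: A R^(2/3) = nQ / (1.486·√S) = 0.014 × 174 / (1.486 × √0.0076) = 18.8.
At y = 4 ft: A R^(2/3) = 23.3 — too large.
At y = 3.37 ft: A R^(2/3) = 18.78 — ≈ 18.8.

y_n = 3.37 ft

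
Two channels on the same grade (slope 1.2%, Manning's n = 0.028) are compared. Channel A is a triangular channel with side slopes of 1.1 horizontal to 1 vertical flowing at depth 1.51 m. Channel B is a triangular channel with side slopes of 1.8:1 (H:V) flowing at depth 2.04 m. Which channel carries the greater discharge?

Channel A: For a triangular section with side slope z = 1.1: A = zy² = 1.1×1.51² = 2.508 m²; P = 2y√(1+z²) = 2×1.51×1.487 = 4.49 m. Hydraulic radius R = A/P = 2.508/4.49 = 0.5587 m. Q_A = (1/0.028)·2.508·0.5587^(2/3)·√0.012 = 6.656 m³/s.
Channel B: For a triangular section with side slope z = 1.8: A = zy² = 1.8×2.04² = 7.491 m²; P = 2y√(1+z²) = 2×2.04×2.059 = 8.401 m. Hydraulic radius R = A/P = 7.491/8.401 = 0.8916 m. Q_B = (1/0.028)·7.491·0.8916^(2/3)·√0.012 = 27.15 m³/s.
Q_A = 6.656 m³/s vs Q_B = 27.15 m³/s, so channel B carries more.

channel B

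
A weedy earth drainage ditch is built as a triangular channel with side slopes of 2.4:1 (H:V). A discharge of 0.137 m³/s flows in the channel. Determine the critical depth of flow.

y_c = 0.231 m

At critical depth, Q² T / (g A³) = 1, i.e. A³/T = Q²/g = 0.137²/9.81 = 0.001913.
Trying y = 0.185 m: A³/T = 0.0006241 — too small.
Trying y = 0.254 m: A³/T = 0.003045 — too large.
Trying y = 0.231 m: A³/T = 0.001894 — close enough.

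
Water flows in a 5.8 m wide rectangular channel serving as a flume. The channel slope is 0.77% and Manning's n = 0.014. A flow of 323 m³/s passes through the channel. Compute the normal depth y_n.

Manning's equation rearranged: A R^(2/3) = nQ / (1·√S) = 0.014 × 323 / (√0.0077) = 51.53.
Trying y = 6.43 m: A R^(2/3) = 59.17 — over.
Trying y = 4.32 m: A R^(2/3) = 36.18 — short.
Trying y = 5.74 m: A R^(2/3) = 51.55 — matches.

y_n = 5.74 m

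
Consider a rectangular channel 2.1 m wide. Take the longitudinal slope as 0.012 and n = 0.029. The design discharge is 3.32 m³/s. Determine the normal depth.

y_n = 0.733 m

Manning's equation rearranged: A R^(2/3) = nQ / (1·√S) = 0.029 × 3.32 / (√0.012) = 0.8789.
Try y = 0.916 m: A R^(2/3) = 1.194 — high.
Try y = 0.628 m: A R^(2/3) = 0.7075 — low.
Try y = 0.733 m: A R^(2/3) = 0.8792 — matches.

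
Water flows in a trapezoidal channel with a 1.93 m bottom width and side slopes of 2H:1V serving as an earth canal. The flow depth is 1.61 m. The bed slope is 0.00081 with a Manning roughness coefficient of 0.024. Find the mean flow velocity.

With bottom width b = 1.93 m and side slope z = 2: A = (b + zy)y = (1.93 + 2×1.61)×1.61 = 8.292 m²; P = b + 2y√(1+z²) = 1.93 + 2×1.61×2.236 = 9.13 m.
Hydraulic radius R = A/P = 8.292/9.13 = 0.9081 m.
From Manning's equation, V = (1/n) R^(2/3) S^(1/2) = (1/0.024) × 0.9081^(2/3) × 0.00081^(1/2) = 1.11 m/s.

V = 1.11 m/s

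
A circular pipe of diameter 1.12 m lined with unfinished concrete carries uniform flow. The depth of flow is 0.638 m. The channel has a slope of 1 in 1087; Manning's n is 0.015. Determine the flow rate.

For a circular section of diameter D = 1.12 m at depth y = 0.638 m, the central angle is θ = 2 arccos(1 − 2y/D) = 3.421 rad. Then A = (D²/8)(θ − sin θ) = 0.5797 m² and P = Dθ/2 = 1.916 m.
Hydraulic radius R = A/P = 0.5797/1.916 = 0.3026 m.
Manning's equation: Q = (1/n) A R^(2/3) S^(1/2) = (1/0.015) × 0.5797 × 0.3026^(2/3) × 0.00092^(1/2) = 0.528 m³/s.

Q = 0.528 m³/s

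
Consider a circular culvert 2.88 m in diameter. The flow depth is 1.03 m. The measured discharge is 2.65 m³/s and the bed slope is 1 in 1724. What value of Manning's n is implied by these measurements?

For a circular section of diameter D = 2.88 m at depth y = 1.03 m, the central angle is θ = 2 arccos(1 − 2y/D) = 2.564 rad. Then A = (D²/8)(θ − sin θ) = 2.093 m² and P = Dθ/2 = 3.692 m.
Hydraulic radius R = A/P = 2.093/3.692 = 0.5667 m.
Rearranging Manning's equation: n = (1/Q) A R^(2/3) S^(1/2) = (1/2.65) × 2.093 × 0.5667^(2/3) × √0.00058 = 0.013.

n = 0.013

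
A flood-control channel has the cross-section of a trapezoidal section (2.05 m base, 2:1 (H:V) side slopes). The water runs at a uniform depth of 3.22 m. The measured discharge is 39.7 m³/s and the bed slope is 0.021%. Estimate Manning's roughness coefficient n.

n = 0.014

With bottom width b = 2.05 m and side slope z = 2: A = (b + zy)y = (2.05 + 2×3.22)×3.22 = 27.34 m²; P = b + 2y√(1+z²) = 2.05 + 2×3.22×2.236 = 16.45 m.
Hydraulic radius R = A/P = 27.34/16.45 = 1.662 m.
Rearranging Manning's equation: n = (1/Q) A R^(2/3) S^(1/2) = (1/39.7) × 27.34 × 1.662^(2/3) × √0.00021 = 0.014.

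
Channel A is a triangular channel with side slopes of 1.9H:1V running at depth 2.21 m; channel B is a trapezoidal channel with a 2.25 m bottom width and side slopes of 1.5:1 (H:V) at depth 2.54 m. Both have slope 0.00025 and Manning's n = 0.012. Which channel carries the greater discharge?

channel B

Channel A: For a triangular section with side slope z = 1.9: A = zy² = 1.9×2.21² = 9.28 m²; P = 2y√(1+z²) = 2×2.21×2.147 = 9.49 m. Hydraulic radius R = A/P = 9.28/9.49 = 0.9778 m. Q_A = (1/0.012)·9.28·0.9778^(2/3)·√0.00025 = 12.05 m³/s.
Channel B: With bottom width b = 2.25 m and side slope z = 1.5: A = (b + zy)y = (2.25 + 1.5×2.54)×2.54 = 15.39 m²; P = b + 2y√(1+z²) = 2.25 + 2×2.54×1.803 = 11.41 m. Hydraulic radius R = A/P = 15.39/11.41 = 1.349 m. Q_B = (1/0.012)·15.39·1.349^(2/3)·√0.00025 = 24.76 m³/s.
Q_A = 12.05 m³/s vs Q_B = 24.76 m³/s, so channel B carries more.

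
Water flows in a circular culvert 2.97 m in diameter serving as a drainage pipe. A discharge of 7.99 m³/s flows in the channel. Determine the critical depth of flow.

At critical depth, Q² T / (g A³) = 1, i.e. A³/T = Q²/g = 7.99²/9.81 = 6.508.
Try y = 1.42 m: A³/T = 11.79 — too large.
Try y = 1.22 m: A³/T = 6.595 — close enough.

y_c = 1.22 m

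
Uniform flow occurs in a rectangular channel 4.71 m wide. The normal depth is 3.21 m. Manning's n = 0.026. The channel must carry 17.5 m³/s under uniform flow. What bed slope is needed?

S = 0.000602

Flow area A = b·y = 4.71 × 3.21 = 15.12 m². Wetted perimeter P = b + 2y = 4.71 + 2×3.21 = 11.13 m.
Hydraulic radius R = A/P = 15.12/11.13 = 1.358 m.
From Manning's equation, S = [nQ / (1 A R^(2/3))]² = [0.026 × 17.5 / (1 × 15.12 × 1.358^(2/3))]² = 0.000602.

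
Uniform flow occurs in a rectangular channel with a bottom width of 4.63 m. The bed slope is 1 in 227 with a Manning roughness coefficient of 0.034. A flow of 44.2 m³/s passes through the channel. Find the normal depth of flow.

Manning's equation rearranged: A R^(2/3) = nQ / (1·√S) = 0.034 × 44.2 / (√0.004405) = 22.64.
Try y = 4.46 m: A R^(2/3) = 27.35 — over.
Try y = 2.7 m: A R^(2/3) = 14.48 — short.
Try y = 3.83 m: A R^(2/3) = 22.64 — close enough.

y_n = 3.83 m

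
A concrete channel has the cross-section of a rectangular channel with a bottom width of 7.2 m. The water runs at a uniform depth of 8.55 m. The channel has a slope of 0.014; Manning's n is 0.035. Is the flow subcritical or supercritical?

subcritical

Flow area A = b·y = 7.2 × 8.55 = 61.56 m². Wetted perimeter P = b + 2y = 7.2 + 2×8.55 = 24.3 m.
Hydraulic radius R = A/P = 61.56/24.3 = 2.533 m.
V = (1/n) R^(2/3) √S = (1/0.035) × 2.533^(2/3) × √0.014 = 6.282 m/s. Hydraulic depth D_h = A/T = 61.56/7.2 = 8.55 m.
Froude number Fr = V/√(g·D_h) = 6.282/√(9.81×8.55) = 0.686, which is less than 1, so the flow is subcritical.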